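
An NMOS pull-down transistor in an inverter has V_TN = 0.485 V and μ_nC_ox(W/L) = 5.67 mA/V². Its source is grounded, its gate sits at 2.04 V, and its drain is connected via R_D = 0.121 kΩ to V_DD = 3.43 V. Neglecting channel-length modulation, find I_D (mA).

V_GS = V_G = 2.04 V, so V_ov = 2.04 − 0.485 = 1.56 V.
Assume saturation: I_D = ½ k_n V_ov² = 0.5 × 5.67 × 1.56² = 6.86 mA, giving V_DS = V_DD − I_D R_D = 3.43 − 6.86 × 0.121 = 2.6 V.
V_DS = 2.6 V ≥ V_ov = 1.56 V, confirming saturation.

I_D = 6.86 mA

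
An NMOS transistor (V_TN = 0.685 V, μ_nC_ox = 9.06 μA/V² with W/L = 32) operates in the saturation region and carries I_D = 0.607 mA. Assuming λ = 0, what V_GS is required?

V_GS = 2.73 V

k_n = μ_nC_ox · (W/L) = 0.2899 mA/V².
In saturation I_D = ½ k_n (V_GS − V_TN)², so V_GS − V_TN = √(2 I_D / k_n) = √(2 × 0.607 / 0.2899) = 2.05 V.
V_GS = 0.685 + 2.05 = 2.73 V.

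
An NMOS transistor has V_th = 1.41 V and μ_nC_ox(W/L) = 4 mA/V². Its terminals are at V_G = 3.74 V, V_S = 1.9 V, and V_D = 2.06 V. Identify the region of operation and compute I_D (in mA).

Triode; I_D = 0.224 mA

V_GS = V_G − V_S = 3.74 − 1.9 = 1.84 V; V_DS = V_D − V_S = 2.06 − 1.9 = 0.16 V.
V_ov = V_GS − V_th = 1.84 − 1.41 = 0.43 V.
Since V_DS = 0.16 V < V_ov = 0.43 V, the device is in the triode region.
I_D = k_n [V_ov · V_DS − ½ V_DS²] = 4 × [0.43 × 0.16 − 0.5 × 0.16²] = 0.224 mA.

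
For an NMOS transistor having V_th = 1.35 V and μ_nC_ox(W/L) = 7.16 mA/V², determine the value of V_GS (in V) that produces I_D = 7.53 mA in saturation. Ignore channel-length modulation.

In saturation I_D = ½ k_n (V_GS − V_th)², so V_GS − V_th = √(2 I_D / k_n) = √(2 × 7.53 / 7.16) = 1.45 V.
V_GS = 1.35 + 1.45 = 2.8 V.

V_GS = 2.80 V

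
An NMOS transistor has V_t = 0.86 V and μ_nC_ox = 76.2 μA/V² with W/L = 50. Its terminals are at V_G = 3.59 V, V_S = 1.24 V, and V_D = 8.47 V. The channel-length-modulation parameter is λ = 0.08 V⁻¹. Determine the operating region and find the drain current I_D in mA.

V_GS = V_G − V_S = 3.59 − 1.24 = 2.35 V; V_DS = V_D − V_S = 8.47 − 1.24 = 7.23 V.
k_n = μ_nC_ox · (W/L) = 3.81 mA/V².
V_ov = V_GS − V_t = 2.35 − 0.86 = 1.49 V.
Since V_DS = 7.23 V ≥ V_ov = 1.49 V, the device is in saturation.
I_D = ½ k_n V_ov² (1 + λ V_DS) = 0.5 × 3.81 × 1.49² × (1 + 0.08 × 7.23) = 6.68 mA.

Saturation; I_D = 6.68 mA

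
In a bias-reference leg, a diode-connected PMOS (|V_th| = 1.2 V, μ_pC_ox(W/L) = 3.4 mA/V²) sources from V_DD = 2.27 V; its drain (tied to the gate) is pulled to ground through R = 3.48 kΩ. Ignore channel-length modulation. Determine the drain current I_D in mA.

I_D = 0.207 mA

With gate tied to drain, V_SG = V_SD ≥ V_SG − |V_th|, so the device is in saturation.
KCL at the drain: ½ k_p (V_SG − |V_th|)² = (V_DD − V_SG)/R.
Let x = V_SG − 1.2. Then 5.92 x² + x − 1.07 = 0, giving x = 0.349 V (positive root), so V_SG = 1.55 V.
I_D = (V_DD − V_SG)/R = (2.27 − 1.55) / 3.48 = 0.207 mA.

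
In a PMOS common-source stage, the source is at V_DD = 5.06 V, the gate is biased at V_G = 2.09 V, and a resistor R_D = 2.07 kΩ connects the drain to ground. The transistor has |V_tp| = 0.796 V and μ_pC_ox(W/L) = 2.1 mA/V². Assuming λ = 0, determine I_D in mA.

I_D = 2.18 mA

V_SG = V_DD − V_G = 5.06 − 2.09 = 2.97 V, so V_ov = 2.97 − 0.796 = 2.17 V.
Assume saturation: I_D = ½ k_p V_ov² = 0.5 × 2.1 × 2.17² = 4.96 mA, giving V_SD = V_DD − I_D R_D = 5.06 − 4.96 × 2.07 = -5.21 V.
But -5.21 V < V_ov = 2.17 V, so the device is actually in triode.
In triode I_D = k_p[V_ov V_SD − ½ V_SD²] and I_D = (V_DD − V_SD)/R_D. Equating: 2.17 V_SD² − 10.45 V_SD + 5.06 = 0, giving V_SD = 0.546 V (the root below V_ov).
I_D = (5.06 − 0.546) / 2.07 = 2.18 mA.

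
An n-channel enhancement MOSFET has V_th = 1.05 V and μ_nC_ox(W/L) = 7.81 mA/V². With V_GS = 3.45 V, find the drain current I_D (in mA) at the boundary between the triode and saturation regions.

I_D = 22.5 mA

At the boundary V_DS = V_ov = V_GS − V_th = 3.45 − 1.05 = 2.4 V.
I_D = ½ k_n V_ov² = 0.5 × 7.81 × 2.4² = 22.5 mA.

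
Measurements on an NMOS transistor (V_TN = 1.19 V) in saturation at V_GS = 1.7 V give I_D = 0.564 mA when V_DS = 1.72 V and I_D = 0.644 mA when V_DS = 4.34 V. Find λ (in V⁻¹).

λ = 0.0597 V⁻¹

With V_GS fixed, I_D ∝ (1 + λ V_DS) in saturation, so I_D2/I_D1 = (1 + λ V_DS2)/(1 + λ V_DS1).
0.644/0.564 = 1.142 = (1 + 4.34 λ)/(1 + 1.72 λ).
Solving: λ (I_D1 V_DS2 − I_D2 V_DS1) = I_D2 − I_D1, so λ = (0.644 − 0.564) / (0.564 × 4.34 − 0.644 × 1.72) = 0.08 / 1.34 = 0.0597 V⁻¹.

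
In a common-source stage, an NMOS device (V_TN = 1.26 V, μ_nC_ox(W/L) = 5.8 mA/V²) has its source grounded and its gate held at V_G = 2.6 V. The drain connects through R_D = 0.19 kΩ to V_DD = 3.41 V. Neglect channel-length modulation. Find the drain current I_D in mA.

I_D = 5.21 mA

V_GS = V_G = 2.6 V, so V_ov = 2.6 − 1.26 = 1.34 V.
Assume saturation: I_D = ½ k_n V_ov² = 0.5 × 5.8 × 1.34² = 5.21 mA, giving V_DS = V_DD − I_D R_D = 3.41 − 5.21 × 0.19 = 2.42 V.
V_DS = 2.42 V ≥ V_ov = 1.34 V, confirming saturation.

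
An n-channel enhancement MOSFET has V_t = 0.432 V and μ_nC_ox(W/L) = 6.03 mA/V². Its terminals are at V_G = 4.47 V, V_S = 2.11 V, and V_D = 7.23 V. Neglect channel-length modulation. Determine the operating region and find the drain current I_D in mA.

Saturation; I_D = 11.2 mA

V_GS = V_G − V_S = 4.47 − 2.11 = 2.36 V; V_DS = V_D − V_S = 7.23 − 2.11 = 5.12 V.
V_ov = V_GS − V_t = 2.36 − 0.432 = 1.93 V.
Since V_DS = 5.12 V ≥ V_ov = 1.93 V, the device is in saturation.
I_D = ½ k_n V_ov² = 0.5 × 6.03 × 1.93² = 11.2 mA.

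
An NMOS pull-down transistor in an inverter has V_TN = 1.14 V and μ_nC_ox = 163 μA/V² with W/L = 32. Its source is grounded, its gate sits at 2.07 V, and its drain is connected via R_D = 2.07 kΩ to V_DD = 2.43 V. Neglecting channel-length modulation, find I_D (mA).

I_D = 1.05 mA

V_GS = V_G = 2.07 V, so V_ov = 2.07 − 1.14 = 0.93 V.
k_n = μ_nC_ox · (W/L) = 5.216 mA/V².
Assume saturation: I_D = ½ k_n V_ov² = 0.5 × 5.216 × 0.93² = 2.26 mA, giving V_DS = V_DD − I_D R_D = 2.43 − 2.26 × 2.07 = -2.24 V.
But -2.24 V < V_ov = 0.93 V, so the device is actually in triode.
In triode I_D = k_n[V_ov V_DS − ½ V_DS²] and I_D = (V_DD − V_DS)/R_D. Equating: 5.4 V_DS² − 11.04 V_DS + 2.43 = 0, giving V_DS = 0.251 V (the root below V_ov).
I_D = (2.43 − 0.251) / 2.07 = 1.05 mA.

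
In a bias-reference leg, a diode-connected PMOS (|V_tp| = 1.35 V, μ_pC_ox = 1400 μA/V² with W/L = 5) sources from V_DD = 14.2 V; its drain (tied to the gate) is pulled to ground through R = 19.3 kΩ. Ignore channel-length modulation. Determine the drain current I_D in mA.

I_D = 0.644 mA

With gate tied to drain, V_SG = V_SD ≥ V_SG − |V_tp|, so the device is in saturation.
k_p = μ_pC_ox · (W/L) = 7 mA/V².
KCL at the drain: ½ k_p (V_SG − |V_tp|)² = (V_DD − V_SG)/R.
Let x = V_SG − 1.35. Then 67.5 x² + x − 12.85 = 0, giving x = 0.429 V (positive root), so V_SG = 1.78 V.
I_D = (V_DD − V_SG)/R = (14.2 − 1.78) / 19.3 = 0.644 mA.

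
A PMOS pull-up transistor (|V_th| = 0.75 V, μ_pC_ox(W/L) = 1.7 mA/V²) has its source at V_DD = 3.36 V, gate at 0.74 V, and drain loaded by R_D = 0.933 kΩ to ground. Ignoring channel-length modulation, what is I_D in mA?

V_SG = V_DD − V_G = 3.36 − 0.74 = 2.62 V, so V_ov = 2.62 − 0.75 = 1.87 V.
Assume saturation: I_D = ½ k_p V_ov² = 0.5 × 1.7 × 1.87² = 2.97 mA, giving V_SD = V_DD − I_D R_D = 3.36 − 2.97 × 0.933 = 0.587 V.
But 0.587 V < V_ov = 1.87 V, so the device is actually in triode.
In triode I_D = k_p[V_ov V_SD − ½ V_SD²] and I_D = (V_DD − V_SD)/R_D. Equating: 0.793 V_SD² − 3.966 V_SD + 3.36 = 0, giving V_SD = 1.08 V (the root below V_ov).
I_D = (3.36 − 1.08) / 0.933 = 2.44 mA.

I_D = 2.44 mA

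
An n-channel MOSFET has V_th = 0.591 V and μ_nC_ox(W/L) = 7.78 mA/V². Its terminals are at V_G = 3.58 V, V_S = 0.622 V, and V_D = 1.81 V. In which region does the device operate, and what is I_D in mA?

V_GS = V_G − V_S = 3.58 − 0.622 = 2.96 V; V_DS = V_D − V_S = 1.81 − 0.622 = 1.19 V.
V_ov = V_GS − V_th = 2.96 − 0.591 = 2.37 V.
Since V_DS = 1.19 V < V_ov = 2.37 V, the device is in the triode region.
I_D = k_n [V_ov · V_DS − ½ V_DS²] = 7.78 × [2.37 × 1.19 − 0.5 × 1.19²] = 16.4 mA.

Triode; I_D = 16.4 mA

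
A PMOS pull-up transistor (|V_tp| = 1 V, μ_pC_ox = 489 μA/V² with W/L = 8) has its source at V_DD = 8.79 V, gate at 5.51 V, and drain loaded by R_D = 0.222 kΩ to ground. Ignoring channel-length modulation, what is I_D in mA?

I_D = 10.2 mA

V_SG = V_DD − V_G = 8.79 − 5.51 = 3.28 V, so V_ov = 3.28 − 1 = 2.28 V.
k_p = μ_pC_ox · (W/L) = 3.912 mA/V².
Assume saturation: I_D = ½ k_p V_ov² = 0.5 × 3.912 × 2.28² = 10.2 mA, giving V_SD = V_DD − I_D R_D = 8.79 − 10.2 × 0.222 = 6.53 V.
V_SD = 6.53 V ≥ V_ov = 2.28 V, confirming saturation.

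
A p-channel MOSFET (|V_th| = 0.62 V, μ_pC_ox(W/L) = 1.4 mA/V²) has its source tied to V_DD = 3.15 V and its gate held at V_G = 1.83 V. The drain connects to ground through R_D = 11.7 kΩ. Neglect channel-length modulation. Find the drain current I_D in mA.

V_SG = V_DD − V_G = 3.15 − 1.83 = 1.32 V, so V_ov = 1.32 − 0.62 = 0.7 V.
Assume saturation: I_D = ½ k_p V_ov² = 0.5 × 1.4 × 0.7² = 0.343 mA, giving V_SD = V_DD − I_D R_D = 3.15 − 0.343 × 11.7 = -0.863 V.
But -0.863 V < V_ov = 0.7 V, so the device is actually in triode.
In triode I_D = k_p[V_ov V_SD − ½ V_SD²] and I_D = (V_DD − V_SD)/R_D. Equating: 8.19 V_SD² − 12.47 V_SD + 3.15 = 0, giving V_SD = 0.32 V (the root below V_ov).
I_D = (3.15 − 0.32) / 11.7 = 0.242 mA.

I_D = 0.242 mA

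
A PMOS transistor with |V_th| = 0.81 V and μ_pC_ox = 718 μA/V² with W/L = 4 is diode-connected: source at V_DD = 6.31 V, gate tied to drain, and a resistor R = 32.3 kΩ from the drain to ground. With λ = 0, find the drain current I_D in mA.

With gate tied to drain, V_SG = V_SD ≥ V_SG − |V_th|, so the device is in saturation.
k_p = μ_pC_ox · (W/L) = 2.872 mA/V².
KCL at the drain: ½ k_p (V_SG − |V_th|)² = (V_DD − V_SG)/R.
Let x = V_SG − 0.81. Then 46.4 x² + x − 5.5 = 0, giving x = 0.334 V (positive root), so V_SG = 1.14 V.
I_D = (V_DD − V_SG)/R = (6.31 − 1.14) / 32.3 = 0.16 mA.

I_D = 0.160 mA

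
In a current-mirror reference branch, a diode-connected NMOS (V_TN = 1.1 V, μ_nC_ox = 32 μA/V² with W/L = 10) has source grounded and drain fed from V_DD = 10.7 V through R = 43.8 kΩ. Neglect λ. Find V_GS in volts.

V_GS = 2.20 V

With gate tied to drain, V_GS = V_DS ≥ V_GS − V_TN, so the device is in saturation.
k_n = μ_nC_ox · (W/L) = 0.32 mA/V².
KCL at the drain: ½ k_n (V_GS − V_TN)² = (V_DD − V_GS)/R.
Let x = V_GS − 1.1. Then 7.01 x² + x − 9.6 = 0, giving x = 1.1 V (positive root), so V_GS = 2.2 V.
I_D = (V_DD − V_GS)/R = (10.7 − 2.2) / 43.8 = 0.194 mA.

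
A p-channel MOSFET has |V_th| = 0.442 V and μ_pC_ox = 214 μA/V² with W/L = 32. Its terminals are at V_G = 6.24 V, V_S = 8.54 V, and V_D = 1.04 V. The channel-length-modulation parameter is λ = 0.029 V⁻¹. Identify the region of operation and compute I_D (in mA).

V_SG = V_S − V_G = 8.54 − 6.24 = 2.3 V; V_SD = V_S − V_D = 8.54 − 1.04 = 7.5 V.
k_p = μ_pC_ox · (W/L) = 6.848 mA/V².
V_ov = V_SG − |V_th| = 2.3 − 0.442 = 1.86 V.
Since V_SD = 7.5 V ≥ V_ov = 1.86 V, the device is in saturation.
I_D = ½ k_p V_ov² (1 + λ V_SD) = 0.5 × 6.848 × 1.86² × (1 + 0.029 × 7.5) = 14.4 mA.

Saturation; I_D = 14.4 mA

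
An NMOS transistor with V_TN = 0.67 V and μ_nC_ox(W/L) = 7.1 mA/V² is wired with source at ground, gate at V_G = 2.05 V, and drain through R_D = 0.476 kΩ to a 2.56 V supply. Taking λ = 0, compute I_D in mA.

V_GS = V_G = 2.05 V, so V_ov = 2.05 − 0.67 = 1.38 V.
Assume saturation: I_D = ½ k_n V_ov² = 0.5 × 7.1 × 1.38² = 6.76 mA, giving V_DS = V_DD − I_D R_D = 2.56 − 6.76 × 0.476 = -0.658 V.
But -0.658 V < V_ov = 1.38 V, so the device is actually in triode.
In triode I_D = k_n[V_ov V_DS − ½ V_DS²] and I_D = (V_DD − V_DS)/R_D. Equating: 1.69 V_DS² − 5.664 V_DS + 2.56 = 0, giving V_DS = 0.539 V (the root below V_ov).
I_D = (2.56 − 0.539) / 0.476 = 4.25 mA.

I_D = 4.25 mA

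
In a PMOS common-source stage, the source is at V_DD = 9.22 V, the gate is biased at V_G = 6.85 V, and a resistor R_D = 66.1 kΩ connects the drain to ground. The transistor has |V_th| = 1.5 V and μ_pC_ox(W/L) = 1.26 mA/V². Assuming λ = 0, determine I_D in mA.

I_D = 0.137 mA

V_SG = V_DD − V_G = 9.22 − 6.85 = 2.37 V, so V_ov = 2.37 − 1.5 = 0.87 V.
Assume saturation: I_D = ½ k_p V_ov² = 0.5 × 1.26 × 0.87² = 0.477 mA, giving V_SD = V_DD − I_D R_D = 9.22 − 0.477 × 66.1 = -22.3 V.
But -22.3 V < V_ov = 0.87 V, so the device is actually in triode.
In triode I_D = k_p[V_ov V_SD − ½ V_SD²] and I_D = (V_DD − V_SD)/R_D. Equating: 41.6 V_SD² − 73.46 V_SD + 9.22 = 0, giving V_SD = 0.136 V (the root below V_ov).
I_D = (9.22 − 0.136) / 66.1 = 0.137 mA.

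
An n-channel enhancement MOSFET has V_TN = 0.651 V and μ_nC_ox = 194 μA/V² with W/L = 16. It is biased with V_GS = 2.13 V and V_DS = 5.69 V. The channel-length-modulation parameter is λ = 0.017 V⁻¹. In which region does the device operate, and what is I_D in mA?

k_n = μ_nC_ox · (W/L) = 3.104 mA/V².
V_ov = V_GS − V_TN = 2.13 − 0.651 = 1.48 V.
Since V_DS = 5.69 V ≥ V_ov = 1.48 V, the device is in saturation.
I_D = ½ k_n V_ov² (1 + λ V_DS) = 0.5 × 3.104 × 1.48² × (1 + 0.017 × 5.69) = 3.72 mA.

Saturation; I_D = 3.72 mA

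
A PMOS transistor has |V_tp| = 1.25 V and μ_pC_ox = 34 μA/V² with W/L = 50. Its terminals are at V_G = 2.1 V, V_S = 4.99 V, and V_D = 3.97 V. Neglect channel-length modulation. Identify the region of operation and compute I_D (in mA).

Triode; I_D = 1.96 mA

V_SG = V_S − V_G = 4.99 − 2.1 = 2.89 V; V_SD = V_S − V_D = 4.99 − 3.97 = 1.02 V.
k_p = μ_pC_ox · (W/L) = 1.7 mA/V².
V_ov = V_SG − |V_tp| = 2.89 − 1.25 = 1.64 V.
Since V_SD = 1.02 V < V_ov = 1.64 V, the device is in the triode region.
I_D = k_p [V_ov · V_SD − ½ V_SD²] = 1.7 × [1.64 × 1.02 − 0.5 × 1.02²] = 1.96 mA.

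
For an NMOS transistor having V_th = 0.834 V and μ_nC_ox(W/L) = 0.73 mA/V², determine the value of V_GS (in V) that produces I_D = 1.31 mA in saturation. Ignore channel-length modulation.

V_GS = 2.73 V

In saturation I_D = ½ k_n (V_GS − V_th)², so V_GS − V_th = √(2 I_D / k_n) = √(2 × 1.31 / 0.73) = 1.89 V.
V_GS = 0.834 + 1.89 = 2.73 V.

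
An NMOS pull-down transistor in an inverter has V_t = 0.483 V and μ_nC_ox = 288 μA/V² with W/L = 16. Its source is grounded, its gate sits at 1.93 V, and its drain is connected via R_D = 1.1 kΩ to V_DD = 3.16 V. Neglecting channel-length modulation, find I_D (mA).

V_GS = V_G = 1.93 V, so V_ov = 1.93 − 0.483 = 1.45 V.
k_n = μ_nC_ox · (W/L) = 4.608 mA/V².
Assume saturation: I_D = ½ k_n V_ov² = 0.5 × 4.608 × 1.45² = 4.82 mA, giving V_DS = V_DD − I_D R_D = 3.16 − 4.82 × 1.1 = -2.15 V.
But -2.15 V < V_ov = 1.45 V, so the device is actually in triode.
In triode I_D = k_n[V_ov V_DS − ½ V_DS²] and I_D = (V_DD − V_DS)/R_D. Equating: 2.53 V_DS² − 8.335 V_DS + 3.16 = 0, giving V_DS = 0.437 V (the root below V_ov).
I_D = (3.16 − 0.437) / 1.1 = 2.48 mA.

I_D = 2.48 mA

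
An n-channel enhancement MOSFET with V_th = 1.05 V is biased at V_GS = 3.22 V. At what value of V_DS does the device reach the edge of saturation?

V_DS,sat = 2.17 V

The boundary between triode and saturation is V_DS = V_GS − V_th = V_ov.
V_ov = 3.22 − 1.05 = 2.17 V.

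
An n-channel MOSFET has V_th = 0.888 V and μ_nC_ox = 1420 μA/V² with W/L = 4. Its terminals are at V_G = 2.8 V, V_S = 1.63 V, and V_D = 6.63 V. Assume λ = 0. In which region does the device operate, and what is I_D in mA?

Saturation; I_D = 0.226 mA

V_GS = V_G − V_S = 2.8 − 1.63 = 1.17 V; V_DS = V_D − V_S = 6.63 − 1.63 = 5 V.
k_n = μ_nC_ox · (W/L) = 5.68 mA/V².
V_ov = V_GS − V_th = 1.17 − 0.888 = 0.282 V.
Since V_DS = 5 V ≥ V_ov = 0.282 V, the device is in saturation.
I_D = ½ k_n V_ov² = 0.5 × 5.68 × 0.282² = 0.226 mA.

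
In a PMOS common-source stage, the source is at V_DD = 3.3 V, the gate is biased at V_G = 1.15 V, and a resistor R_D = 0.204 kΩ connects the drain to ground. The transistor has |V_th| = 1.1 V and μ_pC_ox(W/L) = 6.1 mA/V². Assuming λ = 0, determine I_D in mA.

V_SG = V_DD − V_G = 3.3 − 1.15 = 2.15 V, so V_ov = 2.15 − 1.1 = 1.05 V.
Assume saturation: I_D = ½ k_p V_ov² = 0.5 × 6.1 × 1.05² = 3.36 mA, giving V_SD = V_DD − I_D R_D = 3.3 − 3.36 × 0.204 = 2.61 V.
V_SD = 2.61 V ≥ V_ov = 1.05 V, confirming saturation.

I_D = 3.36 mA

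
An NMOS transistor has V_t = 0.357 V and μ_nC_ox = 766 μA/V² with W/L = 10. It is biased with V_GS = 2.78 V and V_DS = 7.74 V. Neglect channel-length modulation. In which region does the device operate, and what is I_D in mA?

k_n = μ_nC_ox · (W/L) = 7.66 mA/V².
V_ov = V_GS − V_t = 2.78 − 0.357 = 2.42 V.
Since V_DS = 7.74 V ≥ V_ov = 2.42 V, the device is in saturation.
I_D = ½ k_n V_ov² = 0.5 × 7.66 × 2.42² = 22.5 mA.

Saturation; I_D = 22.5 mA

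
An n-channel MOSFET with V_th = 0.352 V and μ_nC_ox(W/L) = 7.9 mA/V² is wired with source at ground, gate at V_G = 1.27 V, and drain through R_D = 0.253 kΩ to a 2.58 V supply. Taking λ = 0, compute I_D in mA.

I_D = 3.33 mA

V_GS = V_G = 1.27 V, so V_ov = 1.27 − 0.352 = 0.918 V.
Assume saturation: I_D = ½ k_n V_ov² = 0.5 × 7.9 × 0.918² = 3.33 mA, giving V_DS = V_DD − I_D R_D = 2.58 − 3.33 × 0.253 = 1.74 V.
V_DS = 1.74 V ≥ V_ov = 0.918 V, confirming saturation.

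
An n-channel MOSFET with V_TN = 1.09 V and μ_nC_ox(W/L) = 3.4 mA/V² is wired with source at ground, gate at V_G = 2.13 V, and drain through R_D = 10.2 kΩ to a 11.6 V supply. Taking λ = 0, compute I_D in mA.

I_D = 1.10 mA

V_GS = V_G = 2.13 V, so V_ov = 2.13 − 1.09 = 1.04 V.
Assume saturation: I_D = ½ k_n V_ov² = 0.5 × 3.4 × 1.04² = 1.84 mA, giving V_DS = V_DD − I_D R_D = 11.6 − 1.84 × 10.2 = -7.15 V.
But -7.15 V < V_ov = 1.04 V, so the device is actually in triode.
In triode I_D = k_n[V_ov V_DS − ½ V_DS²] and I_D = (V_DD − V_DS)/R_D. Equating: 17.3 V_DS² − 37.07 V_DS + 11.6 = 0, giving V_DS = 0.381 V (the root below V_ov).
I_D = (11.6 − 0.381) / 10.2 = 1.1 mA.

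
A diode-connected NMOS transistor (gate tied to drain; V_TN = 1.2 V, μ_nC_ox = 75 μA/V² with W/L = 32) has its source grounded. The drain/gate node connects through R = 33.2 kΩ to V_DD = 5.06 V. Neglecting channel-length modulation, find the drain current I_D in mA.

I_D = 0.107 mA

With gate tied to drain, V_GS = V_DS ≥ V_GS − V_TN, so the device is in saturation.
k_n = μ_nC_ox · (W/L) = 2.4 mA/V².
KCL at the drain: ½ k_n (V_GS − V_TN)² = (V_DD − V_GS)/R.
Let x = V_GS − 1.2. Then 39.8 x² + x − 3.86 = 0, giving x = 0.299 V (positive root), so V_GS = 1.5 V.
I_D = (V_DD − V_GS)/R = (5.06 − 1.5) / 33.2 = 0.107 mA.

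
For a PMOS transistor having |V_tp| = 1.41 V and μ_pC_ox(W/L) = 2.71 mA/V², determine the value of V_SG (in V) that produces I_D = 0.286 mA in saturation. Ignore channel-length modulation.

In saturation I_D = ½ k_p (V_SG − |V_tp|)², so V_SG − |V_tp| = √(2 I_D / k_p) = √(2 × 0.286 / 2.71) = 0.459 V.
V_SG = 1.41 + 0.459 = 1.87 V.

V_SG = 1.87 V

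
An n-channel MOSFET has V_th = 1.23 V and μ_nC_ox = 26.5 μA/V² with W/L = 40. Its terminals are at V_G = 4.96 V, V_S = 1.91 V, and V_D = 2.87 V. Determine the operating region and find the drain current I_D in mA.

Triode; I_D = 1.36 mA

V_GS = V_G − V_S = 4.96 − 1.91 = 3.05 V; V_DS = V_D − V_S = 2.87 − 1.91 = 0.96 V.
k_n = μ_nC_ox · (W/L) = 1.06 mA/V².
V_ov = V_GS − V_th = 3.05 − 1.23 = 1.82 V.
Since V_DS = 0.96 V < V_ov = 1.82 V, the device is in the triode region.
I_D = k_n [V_ov · V_DS − ½ V_DS²] = 1.06 × [1.82 × 0.96 − 0.5 × 0.96²] = 1.36 mA.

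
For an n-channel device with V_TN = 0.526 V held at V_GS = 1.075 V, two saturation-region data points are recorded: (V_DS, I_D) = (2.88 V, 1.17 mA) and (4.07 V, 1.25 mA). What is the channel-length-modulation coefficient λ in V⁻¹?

With V_GS fixed, I_D ∝ (1 + λ V_DS) in saturation, so I_D2/I_D1 = (1 + λ V_DS2)/(1 + λ V_DS1).
1.25/1.17 = 1.068 = (1 + 4.07 λ)/(1 + 2.88 λ).
Solving: λ (I_D1 V_DS2 − I_D2 V_DS1) = I_D2 − I_D1, so λ = (1.25 − 1.17) / (1.17 × 4.07 − 1.25 × 2.88) = 0.08 / 1.16 = 0.0689 V⁻¹.

λ = 0.0689 V⁻¹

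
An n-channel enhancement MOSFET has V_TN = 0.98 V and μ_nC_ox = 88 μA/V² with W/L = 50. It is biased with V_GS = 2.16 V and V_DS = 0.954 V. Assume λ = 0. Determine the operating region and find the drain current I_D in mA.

Triode; I_D = 2.95 mA

k_n = μ_nC_ox · (W/L) = 4.4 mA/V².
V_ov = V_GS − V_TN = 2.16 − 0.98 = 1.18 V.
Since V_DS = 0.954 V < V_ov = 1.18 V, the device is in the triode region.
I_D = k_n [V_ov · V_DS − ½ V_DS²] = 4.4 × [1.18 × 0.954 − 0.5 × 0.954²] = 2.95 mA.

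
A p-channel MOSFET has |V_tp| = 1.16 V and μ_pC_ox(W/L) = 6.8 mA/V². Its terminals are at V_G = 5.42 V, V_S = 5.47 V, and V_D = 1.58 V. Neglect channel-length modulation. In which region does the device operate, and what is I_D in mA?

Cutoff; I_D = 0 mA

V_SG = V_S − V_G = 5.47 − 5.42 = 0.05 V; V_SD = V_S − V_D = 5.47 − 1.58 = 3.89 V.
V_SG = 0.05 V < |V_tp| = 1.16 V, so the transistor is in cutoff.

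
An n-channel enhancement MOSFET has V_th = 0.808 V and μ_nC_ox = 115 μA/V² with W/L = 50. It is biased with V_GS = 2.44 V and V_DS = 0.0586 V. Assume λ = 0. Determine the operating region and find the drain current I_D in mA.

Triode; I_D = 0.540 mA

k_n = μ_nC_ox · (W/L) = 5.75 mA/V².
V_ov = V_GS − V_th = 2.44 − 0.808 = 1.63 V.
Since V_DS = 0.0586 V < V_ov = 1.63 V, the device is in the triode region.
I_D = k_n [V_ov · V_DS − ½ V_DS²] = 5.75 × [1.63 × 0.0586 − 0.5 × 0.0586²] = 0.54 mA.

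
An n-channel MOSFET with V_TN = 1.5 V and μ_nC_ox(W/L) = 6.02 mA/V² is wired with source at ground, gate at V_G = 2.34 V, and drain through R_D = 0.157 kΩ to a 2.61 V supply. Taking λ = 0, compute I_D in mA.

I_D = 2.12 mA

V_GS = V_G = 2.34 V, so V_ov = 2.34 − 1.5 = 0.84 V.
Assume saturation: I_D = ½ k_n V_ov² = 0.5 × 6.02 × 0.84² = 2.12 mA, giving V_DS = V_DD − I_D R_D = 2.61 − 2.12 × 0.157 = 2.28 V.
V_DS = 2.28 V ≥ V_ov = 0.84 V, confirming saturation.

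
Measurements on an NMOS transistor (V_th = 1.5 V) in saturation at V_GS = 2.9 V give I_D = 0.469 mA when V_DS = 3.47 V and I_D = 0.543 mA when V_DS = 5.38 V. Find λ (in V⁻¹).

With V_GS fixed, I_D ∝ (1 + λ V_DS) in saturation, so I_D2/I_D1 = (1 + λ V_DS2)/(1 + λ V_DS1).
0.543/0.469 = 1.158 = (1 + 5.38 λ)/(1 + 3.47 λ).
Solving: λ (I_D1 V_DS2 − I_D2 V_DS1) = I_D2 − I_D1, so λ = (0.543 − 0.469) / (0.469 × 5.38 − 0.543 × 3.47) = 0.074 / 0.639 = 0.116 V⁻¹.

λ = 0.116 V⁻¹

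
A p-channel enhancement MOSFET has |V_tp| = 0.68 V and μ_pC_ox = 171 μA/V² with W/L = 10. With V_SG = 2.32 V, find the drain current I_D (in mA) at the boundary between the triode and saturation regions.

I_D = 2.30 mA

At the boundary V_SD = V_ov = V_SG − |V_tp| = 2.32 − 0.68 = 1.64 V.
k_p = μ_pC_ox · (W/L) = 1.71 mA/V².
I_D = ½ k_p V_ov² = 0.5 × 1.71 × 1.64² = 2.3 mA.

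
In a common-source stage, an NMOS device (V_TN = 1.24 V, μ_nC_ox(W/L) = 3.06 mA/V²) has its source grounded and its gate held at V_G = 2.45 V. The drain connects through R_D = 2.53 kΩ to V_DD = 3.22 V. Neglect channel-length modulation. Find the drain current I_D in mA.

I_D = 1.13 mA

V_GS = V_G = 2.45 V, so V_ov = 2.45 − 1.24 = 1.21 V.
Assume saturation: I_D = ½ k_n V_ov² = 0.5 × 3.06 × 1.21² = 2.24 mA, giving V_DS = V_DD − I_D R_D = 3.22 − 2.24 × 2.53 = -2.45 V.
But -2.45 V < V_ov = 1.21 V, so the device is actually in triode.
In triode I_D = k_n[V_ov V_DS − ½ V_DS²] and I_D = (V_DD − V_DS)/R_D. Equating: 3.87 V_DS² − 10.37 V_DS + 3.22 = 0, giving V_DS = 0.359 V (the root below V_ov).
I_D = (3.22 − 0.359) / 2.53 = 1.13 mA.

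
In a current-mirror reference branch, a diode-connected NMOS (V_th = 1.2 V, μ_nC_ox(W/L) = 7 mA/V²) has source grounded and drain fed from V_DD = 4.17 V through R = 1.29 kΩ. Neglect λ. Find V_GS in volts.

With gate tied to drain, V_GS = V_DS ≥ V_GS − V_th, so the device is in saturation.
KCL at the drain: ½ k_n (V_GS − V_th)² = (V_DD − V_GS)/R.
Let x = V_GS − 1.2. Then 4.52 x² + x − 2.97 = 0, giving x = 0.708 V (positive root), so V_GS = 1.91 V.
I_D = (V_DD − V_GS)/R = (4.17 − 1.91) / 1.29 = 1.75 mA.

V_GS = 1.91 V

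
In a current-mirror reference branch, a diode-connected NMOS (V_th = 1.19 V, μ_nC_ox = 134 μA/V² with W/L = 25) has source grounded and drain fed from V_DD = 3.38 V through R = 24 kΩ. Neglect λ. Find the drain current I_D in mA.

I_D = 0.0820 mA

With gate tied to drain, V_GS = V_DS ≥ V_GS − V_th, so the device is in saturation.
k_n = μ_nC_ox · (W/L) = 3.35 mA/V².
KCL at the drain: ½ k_n (V_GS − V_th)² = (V_DD − V_GS)/R.
Let x = V_GS − 1.19. Then 40.2 x² + x − 2.19 = 0, giving x = 0.221 V (positive root), so V_GS = 1.41 V.
I_D = (V_DD − V_GS)/R = (3.38 − 1.41) / 24 = 0.082 mA.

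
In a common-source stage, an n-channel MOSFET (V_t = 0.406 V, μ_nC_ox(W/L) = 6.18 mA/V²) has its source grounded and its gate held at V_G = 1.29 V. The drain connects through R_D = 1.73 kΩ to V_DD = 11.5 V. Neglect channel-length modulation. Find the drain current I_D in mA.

V_GS = V_G = 1.29 V, so V_ov = 1.29 − 0.406 = 0.884 V.
Assume saturation: I_D = ½ k_n V_ov² = 0.5 × 6.18 × 0.884² = 2.41 mA, giving V_DS = V_DD − I_D R_D = 11.5 − 2.41 × 1.73 = 7.32 V.
V_DS = 7.32 V ≥ V_ov = 0.884 V, confirming saturation.

I_D = 2.41 mA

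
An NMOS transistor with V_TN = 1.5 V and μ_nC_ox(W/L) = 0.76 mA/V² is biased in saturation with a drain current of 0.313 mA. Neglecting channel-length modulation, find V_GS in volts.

V_GS = 2.41 V

In saturation I_D = ½ k_n (V_GS − V_TN)², so V_GS − V_TN = √(2 I_D / k_n) = √(2 × 0.313 / 0.76) = 0.908 V.
V_GS = 1.5 + 0.908 = 2.41 V.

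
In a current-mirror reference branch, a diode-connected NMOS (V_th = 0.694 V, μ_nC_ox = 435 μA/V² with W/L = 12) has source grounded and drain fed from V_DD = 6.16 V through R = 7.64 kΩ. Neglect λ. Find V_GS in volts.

V_GS = 1.19 V

With gate tied to drain, V_GS = V_DS ≥ V_GS − V_th, so the device is in saturation.
k_n = μ_nC_ox · (W/L) = 5.22 mA/V².
KCL at the drain: ½ k_n (V_GS − V_th)² = (V_DD − V_GS)/R.
Let x = V_GS − 0.694. Then 19.9 x² + x − 5.466 = 0, giving x = 0.499 V (positive root), so V_GS = 1.19 V.
I_D = (V_DD − V_GS)/R = (6.16 − 1.19) / 7.64 = 0.65 mA.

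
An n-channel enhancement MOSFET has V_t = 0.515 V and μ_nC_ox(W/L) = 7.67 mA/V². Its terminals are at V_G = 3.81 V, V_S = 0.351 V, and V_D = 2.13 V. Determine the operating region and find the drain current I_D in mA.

V_GS = V_G − V_S = 3.81 − 0.351 = 3.46 V; V_DS = V_D − V_S = 2.13 − 0.351 = 1.78 V.
V_ov = V_GS − V_t = 3.46 − 0.515 = 2.94 V.
Since V_DS = 1.78 V < V_ov = 2.94 V, the device is in the triode region.
I_D = k_n [V_ov · V_DS − ½ V_DS²] = 7.67 × [2.94 × 1.78 − 0.5 × 1.78²] = 28 mA.

Triode; I_D = 28.0 mA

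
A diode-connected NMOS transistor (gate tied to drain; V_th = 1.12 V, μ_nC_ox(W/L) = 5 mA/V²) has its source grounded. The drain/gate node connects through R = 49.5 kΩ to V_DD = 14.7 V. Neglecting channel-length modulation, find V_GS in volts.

V_GS = 1.45 V

With gate tied to drain, V_GS = V_DS ≥ V_GS − V_th, so the device is in saturation.
KCL at the drain: ½ k_n (V_GS − V_th)² = (V_DD − V_GS)/R.
Let x = V_GS − 1.12. Then 124 x² + x − 13.58 = 0, giving x = 0.327 V (positive root), so V_GS = 1.45 V.
I_D = (V_DD − V_GS)/R = (14.7 − 1.45) / 49.5 = 0.268 mA.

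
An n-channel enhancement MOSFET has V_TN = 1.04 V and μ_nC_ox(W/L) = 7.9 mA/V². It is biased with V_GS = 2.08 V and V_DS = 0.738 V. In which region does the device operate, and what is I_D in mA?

Triode; I_D = 3.91 mA

V_ov = V_GS − V_TN = 2.08 − 1.04 = 1.04 V.
Since V_DS = 0.738 V < V_ov = 1.04 V, the device is in the triode region.
I_D = k_n [V_ov · V_DS − ½ V_DS²] = 7.9 × [1.04 × 0.738 − 0.5 × 0.738²] = 3.91 mA.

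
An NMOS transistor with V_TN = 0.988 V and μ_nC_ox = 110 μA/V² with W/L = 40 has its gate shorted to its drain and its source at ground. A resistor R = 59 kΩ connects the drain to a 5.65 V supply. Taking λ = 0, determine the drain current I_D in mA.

I_D = 0.0759 mA

With gate tied to drain, V_GS = V_DS ≥ V_GS − V_TN, so the device is in saturation.
k_n = μ_nC_ox · (W/L) = 4.4 mA/V².
KCL at the drain: ½ k_n (V_GS − V_TN)² = (V_DD − V_GS)/R.
Let x = V_GS − 0.988. Then 130 x² + x − 4.662 = 0, giving x = 0.186 V (positive root), so V_GS = 1.17 V.
I_D = (V_DD − V_GS)/R = (5.65 − 1.17) / 59 = 0.0759 mA.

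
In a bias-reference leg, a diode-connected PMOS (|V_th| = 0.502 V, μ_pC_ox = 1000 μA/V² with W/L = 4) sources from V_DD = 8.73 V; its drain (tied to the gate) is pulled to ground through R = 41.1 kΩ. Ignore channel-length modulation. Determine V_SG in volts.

With gate tied to drain, V_SG = V_SD ≥ V_SG − |V_th|, so the device is in saturation.
k_p = μ_pC_ox · (W/L) = 4 mA/V².
KCL at the drain: ½ k_p (V_SG − |V_th|)² = (V_DD − V_SG)/R.
Let x = V_SG − 0.502. Then 82.2 x² + x − 8.228 = 0, giving x = 0.31 V (positive root), so V_SG = 0.812 V.
I_D = (V_DD − V_SG)/R = (8.73 − 0.812) / 41.1 = 0.193 mA.

V_SG = 0.812 V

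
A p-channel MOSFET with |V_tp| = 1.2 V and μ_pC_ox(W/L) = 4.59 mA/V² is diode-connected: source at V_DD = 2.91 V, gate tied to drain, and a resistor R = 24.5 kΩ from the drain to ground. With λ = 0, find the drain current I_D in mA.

I_D = 0.0630 mA

With gate tied to drain, V_SG = V_SD ≥ V_SG − |V_tp|, so the device is in saturation.
KCL at the drain: ½ k_p (V_SG − |V_tp|)² = (V_DD − V_SG)/R.
Let x = V_SG − 1.2. Then 56.2 x² + x − 1.71 = 0, giving x = 0.166 V (positive root), so V_SG = 1.37 V.
I_D = (V_DD − V_SG)/R = (2.91 − 1.37) / 24.5 = 0.063 mA.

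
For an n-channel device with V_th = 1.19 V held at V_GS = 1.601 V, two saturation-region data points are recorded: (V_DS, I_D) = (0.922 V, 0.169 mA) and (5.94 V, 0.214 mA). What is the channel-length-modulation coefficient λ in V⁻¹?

With V_GS fixed, I_D ∝ (1 + λ V_DS) in saturation, so I_D2/I_D1 = (1 + λ V_DS2)/(1 + λ V_DS1).
0.214/0.169 = 1.266 = (1 + 5.94 λ)/(1 + 0.922 λ).
Solving: λ (I_D1 V_DS2 − I_D2 V_DS1) = I_D2 − I_D1, so λ = (0.214 − 0.169) / (0.169 × 5.94 − 0.214 × 0.922) = 0.045 / 0.807 = 0.0558 V⁻¹.

λ = 0.0558 V⁻¹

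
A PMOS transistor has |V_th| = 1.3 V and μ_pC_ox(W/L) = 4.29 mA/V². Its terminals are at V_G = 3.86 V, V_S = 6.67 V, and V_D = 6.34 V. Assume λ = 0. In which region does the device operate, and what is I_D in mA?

Triode; I_D = 1.90 mA

V_SG = V_S − V_G = 6.67 − 3.86 = 2.81 V; V_SD = V_S − V_D = 6.67 − 6.34 = 0.33 V.
V_ov = V_SG − |V_th| = 2.81 − 1.3 = 1.51 V.
Since V_SD = 0.33 V < V_ov = 1.51 V, the device is in the triode region.
I_D = k_p [V_ov · V_SD − ½ V_SD²] = 4.29 × [1.51 × 0.33 − 0.5 × 0.33²] = 1.9 mA.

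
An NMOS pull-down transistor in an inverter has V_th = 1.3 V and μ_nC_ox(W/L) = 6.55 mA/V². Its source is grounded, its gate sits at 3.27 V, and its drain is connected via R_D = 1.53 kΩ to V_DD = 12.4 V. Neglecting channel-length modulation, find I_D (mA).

V_GS = V_G = 3.27 V, so V_ov = 3.27 − 1.3 = 1.97 V.
Assume saturation: I_D = ½ k_n V_ov² = 0.5 × 6.55 × 1.97² = 12.7 mA, giving V_DS = V_DD − I_D R_D = 12.4 − 12.7 × 1.53 = -7.05 V.
But -7.05 V < V_ov = 1.97 V, so the device is actually in triode.
In triode I_D = k_n[V_ov V_DS − ½ V_DS²] and I_D = (V_DD − V_DS)/R_D. Equating: 5.01 V_DS² − 20.74 V_DS + 12.4 = 0, giving V_DS = 0.725 V (the root below V_ov).
I_D = (12.4 − 0.725) / 1.53 = 7.63 mA.

I_D = 7.63 mA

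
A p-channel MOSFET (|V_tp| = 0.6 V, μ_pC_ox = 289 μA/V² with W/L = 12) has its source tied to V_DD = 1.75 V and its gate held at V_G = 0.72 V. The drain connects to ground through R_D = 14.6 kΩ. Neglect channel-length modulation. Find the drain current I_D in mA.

I_D = 0.114 mA

V_SG = V_DD − V_G = 1.75 − 0.72 = 1.03 V, so V_ov = 1.03 − 0.6 = 0.43 V.
k_p = μ_pC_ox · (W/L) = 3.468 mA/V².
Assume saturation: I_D = ½ k_p V_ov² = 0.5 × 3.468 × 0.43² = 0.321 mA, giving V_SD = V_DD − I_D R_D = 1.75 − 0.321 × 14.6 = -2.93 V.
But -2.93 V < V_ov = 0.43 V, so the device is actually in triode.
In triode I_D = k_p[V_ov V_SD − ½ V_SD²] and I_D = (V_DD − V_SD)/R_D. Equating: 25.3 V_SD² − 22.77 V_SD + 1.75 = 0, giving V_SD = 0.0849 V (the root below V_ov).
I_D = (1.75 − 0.0849) / 14.6 = 0.114 mA.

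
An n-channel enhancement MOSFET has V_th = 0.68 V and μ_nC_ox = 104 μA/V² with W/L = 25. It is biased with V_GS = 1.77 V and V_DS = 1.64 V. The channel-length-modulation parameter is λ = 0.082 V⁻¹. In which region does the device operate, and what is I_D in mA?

Saturation; I_D = 1.75 mA

k_n = μ_nC_ox · (W/L) = 2.6 mA/V².
V_ov = V_GS − V_th = 1.77 − 0.68 = 1.09 V.
Since V_DS = 1.64 V ≥ V_ov = 1.09 V, the device is in saturation.
I_D = ½ k_n V_ov² (1 + λ V_DS) = 0.5 × 2.6 × 1.09² × (1 + 0.082 × 1.64) = 1.75 mA.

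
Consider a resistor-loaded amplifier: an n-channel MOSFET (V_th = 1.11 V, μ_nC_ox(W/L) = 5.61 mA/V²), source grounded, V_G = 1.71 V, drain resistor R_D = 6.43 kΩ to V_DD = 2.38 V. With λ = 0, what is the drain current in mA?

V_GS = V_G = 1.71 V, so V_ov = 1.71 − 1.11 = 0.6 V.
Assume saturation: I_D = ½ k_n V_ov² = 0.5 × 5.61 × 0.6² = 1.01 mA, giving V_DS = V_DD − I_D R_D = 2.38 − 1.01 × 6.43 = -4.11 V.
But -4.11 V < V_ov = 0.6 V, so the device is actually in triode.
In triode I_D = k_n[V_ov V_DS − ½ V_DS²] and I_D = (V_DD − V_DS)/R_D. Equating: 18 V_DS² − 22.64 V_DS + 2.38 = 0, giving V_DS = 0.116 V (the root below V_ov).
I_D = (2.38 − 0.116) / 6.43 = 0.352 mA.

I_D = 0.352 mA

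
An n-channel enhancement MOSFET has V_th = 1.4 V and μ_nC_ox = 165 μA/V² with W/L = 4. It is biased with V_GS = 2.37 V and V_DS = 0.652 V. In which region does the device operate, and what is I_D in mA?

k_n = μ_nC_ox · (W/L) = 0.66 mA/V².
V_ov = V_GS − V_th = 2.37 − 1.4 = 0.97 V.
Since V_DS = 0.652 V < V_ov = 0.97 V, the device is in the triode region.
I_D = k_n [V_ov · V_DS − ½ V_DS²] = 0.66 × [0.97 × 0.652 − 0.5 × 0.652²] = 0.277 mA.

Triode; I_D = 0.277 mA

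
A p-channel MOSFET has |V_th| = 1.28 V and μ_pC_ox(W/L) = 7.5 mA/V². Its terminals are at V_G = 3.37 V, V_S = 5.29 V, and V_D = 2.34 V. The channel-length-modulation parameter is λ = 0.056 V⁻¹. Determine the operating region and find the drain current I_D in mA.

Saturation; I_D = 1.79 mA

V_SG = V_S − V_G = 5.29 − 3.37 = 1.92 V; V_SD = V_S − V_D = 5.29 − 2.34 = 2.95 V.
V_ov = V_SG − |V_th| = 1.92 − 1.28 = 0.64 V.
Since V_SD = 2.95 V ≥ V_ov = 0.64 V, the device is in saturation.
I_D = ½ k_p V_ov² (1 + λ V_SD) = 0.5 × 7.5 × 0.64² × (1 + 0.056 × 2.95) = 1.79 mA.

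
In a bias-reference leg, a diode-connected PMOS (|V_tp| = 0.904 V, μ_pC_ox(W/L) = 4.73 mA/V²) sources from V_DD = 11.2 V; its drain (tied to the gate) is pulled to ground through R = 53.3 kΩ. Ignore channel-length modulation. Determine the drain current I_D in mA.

I_D = 0.188 mA

With gate tied to drain, V_SG = V_SD ≥ V_SG − |V_tp|, so the device is in saturation.
KCL at the drain: ½ k_p (V_SG − |V_tp|)² = (V_DD − V_SG)/R.
Let x = V_SG − 0.904. Then 126 x² + x − 10.3 = 0, giving x = 0.282 V (positive root), so V_SG = 1.19 V.
I_D = (V_DD − V_SG)/R = (11.2 − 1.19) / 53.3 = 0.188 mA.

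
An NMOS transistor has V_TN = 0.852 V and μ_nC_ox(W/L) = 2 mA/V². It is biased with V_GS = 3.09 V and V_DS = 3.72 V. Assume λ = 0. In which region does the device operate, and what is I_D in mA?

Saturation; I_D = 5.01 mA

V_ov = V_GS − V_TN = 3.09 − 0.852 = 2.24 V.
Since V_DS = 3.72 V ≥ V_ov = 2.24 V, the device is in saturation.
I_D = ½ k_n V_ov² = 0.5 × 2 × 2.24² = 5.01 mA.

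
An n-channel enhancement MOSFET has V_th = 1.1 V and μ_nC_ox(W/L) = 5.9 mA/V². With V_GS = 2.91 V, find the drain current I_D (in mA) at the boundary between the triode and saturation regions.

At the boundary V_DS = V_ov = V_GS − V_th = 2.91 − 1.1 = 1.81 V.
I_D = ½ k_n V_ov² = 0.5 × 5.9 × 1.81² = 9.66 mA.

I_D = 9.66 mA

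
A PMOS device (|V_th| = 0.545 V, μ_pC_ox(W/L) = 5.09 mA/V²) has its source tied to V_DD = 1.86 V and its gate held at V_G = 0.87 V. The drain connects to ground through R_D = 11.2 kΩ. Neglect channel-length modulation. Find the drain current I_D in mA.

V_SG = V_DD − V_G = 1.86 − 0.87 = 0.99 V, so V_ov = 0.99 − 0.545 = 0.445 V.
Assume saturation: I_D = ½ k_p V_ov² = 0.5 × 5.09 × 0.445² = 0.504 mA, giving V_SD = V_DD − I_D R_D = 1.86 − 0.504 × 11.2 = -3.78 V.
But -3.78 V < V_ov = 0.445 V, so the device is actually in triode.
In triode I_D = k_p[V_ov V_SD − ½ V_SD²] and I_D = (V_DD − V_SD)/R_D. Equating: 28.5 V_SD² − 26.37 V_SD + 1.86 = 0, giving V_SD = 0.0769 V (the root below V_ov).
I_D = (1.86 − 0.0769) / 11.2 = 0.159 mA.

I_D = 0.159 mA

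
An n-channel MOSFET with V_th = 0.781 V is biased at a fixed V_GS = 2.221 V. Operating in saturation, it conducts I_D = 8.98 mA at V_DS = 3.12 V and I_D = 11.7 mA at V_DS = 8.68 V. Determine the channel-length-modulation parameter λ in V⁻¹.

λ = 0.0656 V⁻¹

With V_GS fixed, I_D ∝ (1 + λ V_DS) in saturation, so I_D2/I_D1 = (1 + λ V_DS2)/(1 + λ V_DS1).
11.7/8.98 = 1.303 = (1 + 8.68 λ)/(1 + 3.12 λ).
Solving: λ (I_D1 V_DS2 − I_D2 V_DS1) = I_D2 − I_D1, so λ = (11.7 − 8.98) / (8.98 × 8.68 − 11.7 × 3.12) = 2.72 / 41.4 = 0.0656 V⁻¹.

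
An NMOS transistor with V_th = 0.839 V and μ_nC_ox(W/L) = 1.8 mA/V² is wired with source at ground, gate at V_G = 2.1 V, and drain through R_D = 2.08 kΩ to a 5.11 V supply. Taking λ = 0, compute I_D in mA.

V_GS = V_G = 2.1 V, so V_ov = 2.1 − 0.839 = 1.26 V.
Assume saturation: I_D = ½ k_n V_ov² = 0.5 × 1.8 × 1.26² = 1.43 mA, giving V_DS = V_DD − I_D R_D = 5.11 − 1.43 × 2.08 = 2.13 V.
V_DS = 2.13 V ≥ V_ov = 1.26 V, confirming saturation.

I_D = 1.43 mA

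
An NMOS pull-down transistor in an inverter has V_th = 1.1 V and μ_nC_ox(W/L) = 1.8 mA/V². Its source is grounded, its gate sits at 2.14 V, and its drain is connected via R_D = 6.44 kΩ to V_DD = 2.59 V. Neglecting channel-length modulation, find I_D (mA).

I_D = 0.368 mA

V_GS = V_G = 2.14 V, so V_ov = 2.14 − 1.1 = 1.04 V.
Assume saturation: I_D = ½ k_n V_ov² = 0.5 × 1.8 × 1.04² = 0.973 mA, giving V_DS = V_DD − I_D R_D = 2.59 − 0.973 × 6.44 = -3.68 V.
But -3.68 V < V_ov = 1.04 V, so the device is actually in triode.
In triode I_D = k_n[V_ov V_DS − ½ V_DS²] and I_D = (V_DD − V_DS)/R_D. Equating: 5.8 V_DS² − 13.06 V_DS + 2.59 = 0, giving V_DS = 0.22 V (the root below V_ov).
I_D = (2.59 − 0.22) / 6.44 = 0.368 mA.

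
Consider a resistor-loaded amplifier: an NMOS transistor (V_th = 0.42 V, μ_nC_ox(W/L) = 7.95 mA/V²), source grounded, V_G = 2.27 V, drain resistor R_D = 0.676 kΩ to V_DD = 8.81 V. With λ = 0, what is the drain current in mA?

I_D = 11.4 mA

V_GS = V_G = 2.27 V, so V_ov = 2.27 − 0.42 = 1.85 V.
Assume saturation: I_D = ½ k_n V_ov² = 0.5 × 7.95 × 1.85² = 13.6 mA, giving V_DS = V_DD − I_D R_D = 8.81 − 13.6 × 0.676 = -0.387 V.
But -0.387 V < V_ov = 1.85 V, so the device is actually in triode.
In triode I_D = k_n[V_ov V_DS − ½ V_DS²] and I_D = (V_DD − V_DS)/R_D. Equating: 2.69 V_DS² − 10.94 V_DS + 8.81 = 0, giving V_DS = 1.1 V (the root below V_ov).
I_D = (8.81 − 1.1) / 0.676 = 11.4 mA.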